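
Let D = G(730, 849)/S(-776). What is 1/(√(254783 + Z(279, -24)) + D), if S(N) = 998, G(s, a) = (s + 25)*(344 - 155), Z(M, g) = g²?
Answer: -142409610/233976722411 + 12948052*√1511/233976722411 ≈ 0.0015425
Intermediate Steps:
G(s, a) = 4725 + 189*s (G(s, a) = (25 + s)*189 = 4725 + 189*s)
D = 142695/998 (D = (4725 + 189*730)/998 = (4725 + 137970)*(1/998) = 142695*(1/998) = 142695/998 ≈ 142.98)
1/(√(254783 + Z(279, -24)) + D) = 1/(√(254783 + (-24)²) + 142695/998) = 1/(√(254783 + 576) + 142695/998) = 1/(√255359 + 142695/998) = 1/(13*√1511 + 142695/998) = 1/(142695/998 + 13*√1511)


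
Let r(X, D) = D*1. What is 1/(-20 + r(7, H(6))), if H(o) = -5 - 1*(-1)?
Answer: -1/24 ≈ -0.041667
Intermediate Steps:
H(o) = -4 (H(o) = -5 + 1 = -4)
r(X, D) = D
1/(-20 + r(7, H(6))) = 1/(-20 - 4) = 1/(-24) = -1/24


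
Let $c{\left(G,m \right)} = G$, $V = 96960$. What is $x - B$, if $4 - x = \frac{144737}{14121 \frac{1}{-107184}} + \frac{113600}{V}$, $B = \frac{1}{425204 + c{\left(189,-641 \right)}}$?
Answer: $\frac{222178025774024810}{202234809951} \approx 1.0986 \cdot 10^{6}$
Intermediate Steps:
$B = \frac{1}{425393}$ ($B = \frac{1}{425204 + 189} = \frac{1}{425393} \approx 2.3508 \cdot 10^{-6}$)
$x = \frac{522288861769}{475407}$ ($x = 4 - \left(\frac{144737}{14121 \frac{1}{-107184}} + \frac{113600}{96960}\right) = 4 - \left(\frac{144737}{14121 \left(- \frac{1}{107184}\right)} + 113600 \cdot \frac{1}{96960}\right) = 4 - \left(\frac{144737}{- \frac{4707}{35728}} + \frac{355}{303}\right) = 4 - \left(144737 \left(- \frac{35728}{4707}\right) + \frac{355}{303}\right) = 4 - \left(- \frac{5171163536}{4707} + \frac{355}{303}\right) = 4 - - \frac{522286960141}{475407} = 4 + \frac{522286960141}{475407} = \frac{522288861769}{475407} \approx 1.0986 \cdot 10^{6}$)
$x - B = \frac{522288861769}{475407} - \frac{1}{425393} = \frac{222178025774024810}{202234809951}$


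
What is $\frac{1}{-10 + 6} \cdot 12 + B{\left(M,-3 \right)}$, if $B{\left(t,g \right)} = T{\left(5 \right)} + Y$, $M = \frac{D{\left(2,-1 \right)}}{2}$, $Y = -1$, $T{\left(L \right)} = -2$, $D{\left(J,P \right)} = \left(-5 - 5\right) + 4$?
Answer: $-6$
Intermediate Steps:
$D{\left(J,P \right)} = -6$ ($D{\left(J,P \right)} = -10 + 4 = -6$)
$M = -3$ ($M = - \frac{6}{2} = \left(-6\right) \frac{1}{2} = -3$)
$B{\left(t,g \right)} = -3$ ($B{\left(t,g \right)} = -2 - 1 = -3$)
$\frac{1}{-10 + 6} \cdot 12 + B{\left(M,-3 \right)} = \frac{1}{-10 + 6} \cdot 12 - 3 = \frac{1}{-4} \cdot 12 - 3 = \left(- \frac{1}{4}\right) 12 - 3 = -3 - 3 = -6$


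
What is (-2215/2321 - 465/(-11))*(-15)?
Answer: -1438500/2321 ≈ -619.78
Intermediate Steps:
(-2215/2321 - 465/(-11))*(-15) = (-2215*1/2321 - 465*(-1/11))*(-15) = (-2215/2321 + 465/11)*(-15) = (95900/2321)*(-15) = -1438500/2321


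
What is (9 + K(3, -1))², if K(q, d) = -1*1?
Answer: 64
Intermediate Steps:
K(q, d) = -1
(9 + K(3, -1))² = (9 - 1)² = 8² = 64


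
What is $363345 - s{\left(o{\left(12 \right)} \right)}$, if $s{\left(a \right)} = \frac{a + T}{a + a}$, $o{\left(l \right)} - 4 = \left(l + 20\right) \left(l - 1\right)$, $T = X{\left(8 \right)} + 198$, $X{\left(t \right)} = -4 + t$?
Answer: $\frac{129350541}{356} \approx 3.6334 \cdot 10^{5}$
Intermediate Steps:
$T = 202$ ($T = \left(-4 + 8\right) + 198 = 4 + 198 = 202$)
$o{\left(l \right)} = 4 + \left(-1 + l\right) \left(20 + l\right)$ ($o{\left(l \right)} = 4 + \left(l + 20\right) \left(l - 1\right) = 4 + \left(20 + l\right) \left(-1 + l\right) = 4 + \left(-1 + l\right) \left(20 + l\right)$)
$s{\left(a \right)} = \frac{202 + a}{2 a}$ ($s{\left(a \right)} = \frac{a + 202}{a + a} = \frac{202 + a}{2 a}$)
$363345 - s{\left(o{\left(12 \right)} \right)} = 363345 - \frac{202 + \left(-16 + 12^{2} + 19 \cdot 12\right)}{2 \left(-16 + 12^{2} + 19 \cdot 12\right)} = 363345 - \frac{202 + \left(-16 + 144 + 228\right)}{2 \left(-16 + 144 + 228\right)} = 363345 - \frac{202 + 356}{2 \cdot 356} = 363345 - \frac{1}{2} \cdot \frac{1}{356} \cdot 558 = 363345 - \frac{279}{356} = \frac{129350541}{356}$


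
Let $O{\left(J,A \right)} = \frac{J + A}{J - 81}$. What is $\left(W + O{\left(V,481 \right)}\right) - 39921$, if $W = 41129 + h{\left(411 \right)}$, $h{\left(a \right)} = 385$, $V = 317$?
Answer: $\frac{188373}{118} \approx 1596.4$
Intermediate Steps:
$W = 41514$ ($W = 41129 + 385 = 41514$)
$O{\left(J,A \right)} = \frac{A + J}{-81 + J}$
$\left(W + O{\left(V,481 \right)}\right) - 39921 = \left(41514 + \frac{481 + 317}{-81 + 317}\right) - 39921 = \left(41514 + \frac{1}{236} \cdot 798\right) - 39921 = \left(41514 + \frac{399}{118}\right) - 39921 = \frac{4899051}{118} - 39921 = \frac{188373}{118}$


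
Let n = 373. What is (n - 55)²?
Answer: 101124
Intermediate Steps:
(n - 55)² = (373 - 55)² = 318² = 101124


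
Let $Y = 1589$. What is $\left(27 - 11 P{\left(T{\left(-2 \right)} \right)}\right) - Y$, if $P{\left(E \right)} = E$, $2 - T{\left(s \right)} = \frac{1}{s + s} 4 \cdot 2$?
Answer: $-1606$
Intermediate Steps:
$T{\left(s \right)} = 2 - \frac{4}{s}$ ($T{\left(s \right)} = 2 - \frac{1}{s + s} 4 \cdot 2 = 2 - \frac{1}{2 s} 4 \cdot 2 = 2 - \frac{2}{s} 2 = 2 - \frac{4}{s}$)
$\left(27 - 11 P{\left(T{\left(-2 \right)} \right)}\right) - Y = \left(27 - 11 \left(2 - \frac{4}{-2}\right)\right) - 1589 = \left(27 - 11 \left(2 - -2\right)\right) - 1589 = \left(27 - 11 \left(2 + 2\right)\right) - 1589 = \left(27 - 44\right) - 1589 = -17 - 1589 = -1606$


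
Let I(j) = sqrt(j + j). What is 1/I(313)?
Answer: sqrt(626)/626 ≈ 0.039968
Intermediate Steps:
I(j) = sqrt(2)*sqrt(j) (I(j) = sqrt(2*j) = sqrt(2)*sqrt(j))
1/I(313) = 1/(sqrt(2)*sqrt(313)) = 1/(sqrt(626)) = sqrt(626)/626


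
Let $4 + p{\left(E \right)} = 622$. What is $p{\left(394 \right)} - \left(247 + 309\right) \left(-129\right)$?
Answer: $72342$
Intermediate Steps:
$p{\left(E \right)} = 618$ ($p{\left(E \right)} = -4 + 622 = 618$)
$p{\left(394 \right)} - \left(247 + 309\right) \left(-129\right) = 618 - \left(247 + 309\right) \left(-129\right) = 618 - 556 \left(-129\right) = 618 - -71724 = 618 + 71724 = 72342$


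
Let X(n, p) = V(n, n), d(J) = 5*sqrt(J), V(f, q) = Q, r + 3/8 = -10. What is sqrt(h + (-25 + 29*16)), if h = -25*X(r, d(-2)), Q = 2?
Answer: sqrt(389) ≈ 19.723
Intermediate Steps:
r = -83/8 (r = -3/8 - 10 = -83/8 ≈ -10.375)
V(f, q) = 2
X(n, p) = 2
h = -50 (h = -25*2 = -50)
sqrt(h + (-25 + 29*16)) = sqrt(-50 + (-25 + 29*16)) = sqrt(-50 + (-25 + 464)) = sqrt(-50 + 439) = sqrt(389)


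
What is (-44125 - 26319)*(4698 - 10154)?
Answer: 384342464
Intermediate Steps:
(-44125 - 26319)*(4698 - 10154) = -70444*(-5456) = 384342464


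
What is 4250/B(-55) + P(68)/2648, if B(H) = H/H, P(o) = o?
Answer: 2813517/662 ≈ 4250.0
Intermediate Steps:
B(H) = 1
4250/B(-55) + P(68)/2648 = 4250/1 + 68/2648 = 4250*1 + 68*(1/2648) = 4250 + 17/662 = 2813517/662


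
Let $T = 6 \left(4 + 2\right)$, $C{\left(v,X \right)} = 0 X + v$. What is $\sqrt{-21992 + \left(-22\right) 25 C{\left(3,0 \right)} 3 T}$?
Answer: $16 i \sqrt{782} \approx 447.43 i$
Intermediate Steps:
$C{\left(v,X \right)} = v$ ($C{\left(v,X \right)} = 0 + v = v$)
$T = 36$ ($T = 6 \cdot 6 = 36$)
$\sqrt{-21992 + \left(-22\right) 25 C{\left(3,0 \right)} 3 T} = \sqrt{-21992 + \left(-22\right) 25 \cdot 3 \cdot 3 \cdot 36} = \sqrt{-21992 - 550 \cdot 9 \cdot 36} = \sqrt{-21992 - 178200} = \sqrt{-200192} = 16 i \sqrt{782}$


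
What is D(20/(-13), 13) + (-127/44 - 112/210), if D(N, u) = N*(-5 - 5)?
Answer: 102659/8580 ≈ 11.965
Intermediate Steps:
D(N, u) = -10*N (D(N, u) = N*(-10) = -10*N)
D(20/(-13), 13) + (-127/44 - 112/210) = -200/(-13) + (-127/44 - 112/210) = -200*(-1)/13 + (-127*1/44 - 112*1/210) = -10*(-20/13) + (-127/44 - 8/15) = 200/13 - 2257/660 = 102659/8580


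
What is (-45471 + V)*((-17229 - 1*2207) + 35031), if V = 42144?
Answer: -51884565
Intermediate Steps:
(-45471 + V)*((-17229 - 1*2207) + 35031) = (-45471 + 42144)*((-17229 - 1*2207) + 35031) = -3327*((-17229 - 2207) + 35031) = -3327*(-19436 + 35031) = -3327*15595 = -51884565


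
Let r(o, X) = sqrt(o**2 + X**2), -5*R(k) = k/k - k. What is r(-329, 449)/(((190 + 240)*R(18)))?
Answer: sqrt(309842)/1462 ≈ 0.38073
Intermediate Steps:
R(k) = -1/5 + k/5 (R(k) = -(k/k - k)/5 = -(1 - k)/5 = -1/5 + k/5)
r(o, X) = sqrt(X**2 + o**2)
r(-329, 449)/(((190 + 240)*R(18))) = sqrt(449**2 + (-329)**2)/(((190 + 240)*(-1/5 + (1/5)*18))) = sqrt(201601 + 108241)/((430*(-1/5 + 18/5))) = sqrt(309842)/((430*(17/5))) = sqrt(309842)/1462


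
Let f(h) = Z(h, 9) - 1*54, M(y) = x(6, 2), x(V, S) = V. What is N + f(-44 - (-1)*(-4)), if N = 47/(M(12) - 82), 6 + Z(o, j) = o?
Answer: -8255/76 ≈ -108.62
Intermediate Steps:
Z(o, j) = -6 + o
M(y) = 6
f(h) = -60 + h (f(h) = (-6 + h) - 1*54 = (-6 + h) - 54 = -60 + h)
N = -47/76 (N = 47/(6 - 82) = 47/(-76) = -1/76*47 = -47/76 ≈ -0.61842)
N + f(-44 - (-1)*(-4)) = -47/76 + (-60 + (-44 - (-1)*(-4))) = -47/76 + (-60 + (-44 - 1*4)) = -47/76 + (-60 + (-44 - 4)) = -47/76 + (-60 - 48) = -47/76 - 108 = -8255/76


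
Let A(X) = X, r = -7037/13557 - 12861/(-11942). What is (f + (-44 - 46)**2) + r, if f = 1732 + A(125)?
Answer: 1612105659881/161897694 ≈ 9957.6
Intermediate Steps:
r = 90320723/161897694 (r = -7037*1/13557 - 12861*(-1/11942) = -7037/13557 + 12861/11942 = 90320723/161897694 ≈ 0.55789)
f = 1857 (f = 1732 + 125 = 1857)
(f + (-44 - 46)**2) + r = (1857 + (-44 - 46)**2) + 90320723/161897694 = (1857 + (-90)**2) + 90320723/161897694 = (1857 + 8100) + 90320723/161897694 = 9957 + 90320723/161897694 = 1612105659881/161897694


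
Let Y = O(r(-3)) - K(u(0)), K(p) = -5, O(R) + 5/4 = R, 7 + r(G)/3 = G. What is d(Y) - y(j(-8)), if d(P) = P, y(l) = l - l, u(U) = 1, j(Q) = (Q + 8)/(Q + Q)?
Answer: -105/4 ≈ -26.250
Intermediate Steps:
r(G) = -21 + 3*G
j(Q) = (8 + Q)/(2*Q) (j(Q) = (8 + Q)/((2*Q)) = (8 + Q)*(1/(2*Q)) = (8 + Q)/(2*Q))
O(R) = -5/4 + R
y(l) = 0
Y = -105/4 (Y = (-5/4 + (-21 + 3*(-3))) - 1*(-5) = (-5/4 + (-21 - 9)) + 5 = (-5/4 - 30) + 5 = -125/4 + 5 = -105/4 ≈ -26.250)
d(Y) - y(j(-8)) = -105/4 - 1*0 = -105/4 + 0 = -105/4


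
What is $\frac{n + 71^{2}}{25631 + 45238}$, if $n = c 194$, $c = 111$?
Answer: $\frac{26575}{70869} \approx 0.37499$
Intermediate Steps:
$n = 21534$ ($n = 111 \cdot 194 = 21534$)
$\frac{n + 71^{2}}{25631 + 45238} = \frac{21534 + 71^{2}}{25631 + 45238} = \frac{21534 + 5041}{70869} = 26575 \cdot \frac{1}{70869} = \frac{26575}{70869}$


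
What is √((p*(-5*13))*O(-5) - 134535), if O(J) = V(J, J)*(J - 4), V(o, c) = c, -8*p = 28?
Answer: I*√497190/2 ≈ 352.56*I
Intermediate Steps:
p = -7/2 (p = -⅛*28 = -7/2 ≈ -3.5000)
O(J) = J*(-4 + J) (O(J) = J*(J - 4) = J*(-4 + J))
√((p*(-5*13))*O(-5) - 134535) = √((-(-35)*13/2)*(-5*(-4 - 5)) - 134535) = √((-7/2*(-65))*(-5*(-9)) - 134535) = √((455/2)*45 - 134535) = √(20475/2 - 134535) = √(-248595/2) = I*√497190/2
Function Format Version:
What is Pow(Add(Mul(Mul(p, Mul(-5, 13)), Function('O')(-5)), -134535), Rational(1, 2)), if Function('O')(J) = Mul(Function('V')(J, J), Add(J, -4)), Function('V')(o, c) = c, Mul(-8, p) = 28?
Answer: Mul(Rational(1, 2), I, Pow(497190, Rational(1, 2))) ≈ Mul(352.56, I)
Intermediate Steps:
p = Rational(-7, 2) (p = Mul(Rational(-1, 8), 28) = Rational(-7, 2) ≈ -3.5000)
Function('O')(J) = Mul(J, Add(-4, J)) (Function('O')(J) = Mul(J, Add(J, -4)) = Mul(J, Add(-4, J)))
Pow(Add(Mul(Mul(p, Mul(-5, 13)), Function('O')(-5)), -134535), Rational(1, 2)) = Pow(Add(Mul(Mul(Rational(-7, 2), Mul(-5, 13)), Mul(-5, Add(-4, -5))), -134535), Rational(1, 2)) = Pow(Add(Mul(Mul(Rational(-7, 2), -65), Mul(-5, -9)), -134535), Rational(1, 2)) = Pow(Add(Mul(Rational(455, 2), 45), -134535), Rational(1, 2)) = Pow(Add(Rational(20475, 2), -134535), Rational(1, 2)) = Pow(Rational(-248595, 2), Rational(1, 2)) = Mul(Rational(1, 2), I, Pow(497190, Rational(1, 2)))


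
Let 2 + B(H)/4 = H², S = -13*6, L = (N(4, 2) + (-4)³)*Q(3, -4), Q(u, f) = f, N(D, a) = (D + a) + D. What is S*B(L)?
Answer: -14556048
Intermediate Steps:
N(D, a) = a + 2*D
L = 216 (L = ((2 + 2*4) + (-4)³)*(-4) = ((2 + 8) - 64)*(-4) = (10 - 64)*(-4) = -54*(-4) = 216)
S = -78
B(H) = -8 + 4*H²
S*B(L) = -78*(-8 + 4*216²) = -78*(-8 + 4*46656) = -78*(-8 + 186624) = -78*186616 = -14556048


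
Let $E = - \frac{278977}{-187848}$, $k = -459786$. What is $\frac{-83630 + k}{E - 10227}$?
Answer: $\frac{102079608768}{1920842519} \approx 53.143$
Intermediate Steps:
$E = \frac{278977}{187848}$ ($E = \left(-278977\right) \left(- \frac{1}{187848}\right) = \frac{278977}{187848} \approx 1.4851$)
$\frac{-83630 + k}{E - 10227} = \frac{-83630 - 459786}{\frac{278977}{187848} - 10227} = - \frac{543416}{- \frac{1920842519}{187848}} = \left(-543416\right) \left(- \frac{187848}{1920842519}\right) = \frac{102079608768}{1920842519}$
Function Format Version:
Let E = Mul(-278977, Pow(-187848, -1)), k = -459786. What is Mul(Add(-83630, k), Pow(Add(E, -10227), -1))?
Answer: Rational(102079608768, 1920842519) ≈ 53.143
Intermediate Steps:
E = Rational(278977, 187848) (E = Mul(-278977, Rational(-1, 187848)) = Rational(278977, 187848) ≈ 1.4851)
Mul(Add(-83630, k), Pow(Add(E, -10227), -1)) = Mul(Add(-83630, -459786), Pow(Add(Rational(278977, 187848), -10227), -1)) = Mul(-543416, Pow(Rational(-1920842519, 187848), -1)) = Mul(-543416, Rational(-187848, 1920842519)) = Rational(102079608768, 1920842519)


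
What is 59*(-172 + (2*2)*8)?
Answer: -8260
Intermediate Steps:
59*(-172 + (2*2)*8) = 59*(-172 + 4*8) = 59*(-172 + 32) = 59*(-140) = -8260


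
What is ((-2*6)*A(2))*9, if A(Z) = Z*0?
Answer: 0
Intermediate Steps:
A(Z) = 0
((-2*6)*A(2))*9 = (-2*6*0)*9 = -12*0*9 = 0*9 = 0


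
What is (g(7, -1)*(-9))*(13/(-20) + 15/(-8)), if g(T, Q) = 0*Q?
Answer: 0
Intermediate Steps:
g(T, Q) = 0
(g(7, -1)*(-9))*(13/(-20) + 15/(-8)) = (0*(-9))*(13/(-20) + 15/(-8)) = 0*(13*(-1/20) + 15*(-⅛)) = 0*(-13/20 - 15/8) = 0*(-101/40) = 0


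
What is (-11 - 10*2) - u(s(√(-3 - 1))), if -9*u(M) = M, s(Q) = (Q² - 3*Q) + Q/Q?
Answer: -94/3 - 2*I/3 ≈ -31.333 - 0.66667*I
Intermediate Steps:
s(Q) = 1 + Q² - 3*Q (s(Q) = (Q² - 3*Q) + 1 = 1 + Q² - 3*Q)
u(M) = -M/9
(-11 - 10*2) - u(s(√(-3 - 1))) = (-11 - 10*2) - (-1)*(1 + (√(-3 - 1))² - 3*√(-3 - 1))/9 = (-11 - 20) - (-1)*(1 + (√(-4))² - 6*I)/9 = -31 - (-1)*(1 + (2*I)² - 6*I)/9 = -31 - (-1)*(1 - 4 - 6*I)/9 = -31 - (-1)*(-3 - 6*I)/9 = -31 - (⅓ + 2*I/3) = -31 + (-⅓ - 2*I/3) = -94/3 - 2*I/3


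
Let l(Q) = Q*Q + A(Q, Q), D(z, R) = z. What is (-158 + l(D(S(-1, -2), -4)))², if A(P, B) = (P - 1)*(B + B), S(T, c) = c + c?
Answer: 10404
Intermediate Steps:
S(T, c) = 2*c
A(P, B) = 2*B*(-1 + P) (A(P, B) = (-1 + P)*(2*B) = 2*B*(-1 + P))
l(Q) = Q² + 2*Q*(-1 + Q) (l(Q) = Q*Q + 2*Q*(-1 + Q) = Q² + 2*Q*(-1 + Q))
(-158 + l(D(S(-1, -2), -4)))² = (-158 + (2*(-2))*(-2 + 3*(2*(-2))))² = (-158 - 4*(-2 + 3*(-4)))² = (-158 - 4*(-2 - 12))² = (-158 - 4*(-14))² = (-158 + 56)² = (-102)² = 10404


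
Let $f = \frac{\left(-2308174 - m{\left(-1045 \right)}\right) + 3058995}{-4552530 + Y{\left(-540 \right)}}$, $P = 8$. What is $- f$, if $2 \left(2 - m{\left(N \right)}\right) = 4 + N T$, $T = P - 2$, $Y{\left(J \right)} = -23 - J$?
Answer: $\frac{747686}{4552013} \approx 0.16425$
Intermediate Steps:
$T = 6$ ($T = 8 - 2 = 6$)
$m{\left(N \right)} = - 3 N$ ($m{\left(N \right)} = 2 - \frac{4 + N 6}{2} = 2 - \frac{4 + 6 N}{2} = 2 - \left(2 + 3 N\right) = - 3 N$)
$f = - \frac{747686}{4552013}$ ($f = \frac{\left(-2308174 - \left(-3\right) \left(-1045\right)\right) + 3058995}{-4552530 - -517} = \frac{\left(-2308174 - 3135\right) + 3058995}{-4552530 + \left(-23 + 540\right)} = \frac{\left(-2308174 - 3135\right) + 3058995}{-4552530 + 517} = \frac{-2311309 + 3058995}{-4552013} = 747686 \left(- \frac{1}{4552013}\right) = - \frac{747686}{4552013} \approx -0.16425$)
$- f = \left(-1\right) \left(- \frac{747686}{4552013}\right) = \frac{747686}{4552013}$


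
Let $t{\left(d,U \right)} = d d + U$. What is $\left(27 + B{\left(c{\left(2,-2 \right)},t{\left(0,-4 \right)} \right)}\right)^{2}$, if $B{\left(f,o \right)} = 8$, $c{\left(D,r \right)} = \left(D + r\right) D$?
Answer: $1225$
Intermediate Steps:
$c{\left(D,r \right)} = D \left(D + r\right)$
$t{\left(d,U \right)} = U + d^{2}$ ($t{\left(d,U \right)} = d^{2} + U = U + d^{2}$)
$\left(27 + B{\left(c{\left(2,-2 \right)},t{\left(0,-4 \right)} \right)}\right)^{2} = \left(27 + 8\right)^{2} = 35^{2} = 1225$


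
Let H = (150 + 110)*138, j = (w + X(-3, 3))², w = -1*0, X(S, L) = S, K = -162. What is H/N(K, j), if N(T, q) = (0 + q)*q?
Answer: 11960/27 ≈ 442.96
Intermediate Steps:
w = 0
j = 9 (j = (0 - 3)² = (-3)² = 9)
N(T, q) = q² (N(T, q) = q*q = q²)
H = 35880 (H = 260*138 = 35880)
H/N(K, j) = 35880/(9²) = 35880/81 = 35880*(1/81) = 11960/27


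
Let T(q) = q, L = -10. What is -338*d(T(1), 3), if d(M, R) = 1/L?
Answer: 169/5 ≈ 33.800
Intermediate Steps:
d(M, R) = -⅒ (d(M, R) = 1/(-10) = -⅒)
-338*d(T(1), 3) = -338*(-⅒) = 169/5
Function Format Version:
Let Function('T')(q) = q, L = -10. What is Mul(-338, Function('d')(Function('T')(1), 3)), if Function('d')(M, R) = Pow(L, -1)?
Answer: Rational(169, 5) ≈ 33.800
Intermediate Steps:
Function('d')(M, R) = Rational(-1, 10) (Function('d')(M, R) = Pow(-10, -1) = Rational(-1, 10))
Mul(-338, Function('d')(Function('T')(1), 3)) = Mul(-338, Rational(-1, 10)) = Rational(169, 5)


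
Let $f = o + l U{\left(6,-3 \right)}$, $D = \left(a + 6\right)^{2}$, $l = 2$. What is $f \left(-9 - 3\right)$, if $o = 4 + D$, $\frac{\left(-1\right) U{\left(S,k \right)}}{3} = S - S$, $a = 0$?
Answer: $-480$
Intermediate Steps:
$U{\left(S,k \right)} = 0$ ($U{\left(S,k \right)} = - 3 \left(S - S\right) = \left(-3\right) 0 = 0$)
$D = 36$ ($D = \left(0 + 6\right)^{2} = 6^{2} = 36$)
$o = 40$ ($o = 4 + 36 = 40$)
$f = 40$ ($f = 40 + 2 \cdot 0 = 40 + 0 = 40$)
$f \left(-9 - 3\right) = 40 \left(-9 - 3\right) = 40 \left(-12\right) = -480$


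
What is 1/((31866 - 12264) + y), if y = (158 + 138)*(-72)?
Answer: -1/1710 ≈ -0.00058480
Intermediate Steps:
y = -21312 (y = 296*(-72) = -21312)
1/((31866 - 12264) + y) = 1/((31866 - 12264) - 21312) = 1/(19602 - 21312) = 1/(-1710) = -1/1710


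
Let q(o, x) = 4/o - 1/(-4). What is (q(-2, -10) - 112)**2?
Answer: 207025/16 ≈ 12939.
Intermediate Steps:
q(o, x) = 1/4 + 4/o (q(o, x) = 4/o - 1*(-1/4) = 4/o + 1/4 = 1/4 + 4/o)
(q(-2, -10) - 112)**2 = ((1/4)*(16 - 2)/(-2) - 112)**2 = ((1/4)*(-1/2)*14 - 112)**2 = (-7/4 - 112)**2 = (-455/4)**2 = 207025/16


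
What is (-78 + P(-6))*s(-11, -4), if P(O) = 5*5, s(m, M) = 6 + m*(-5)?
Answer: -3233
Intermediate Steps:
s(m, M) = 6 - 5*m
P(O) = 25
(-78 + P(-6))*s(-11, -4) = (-78 + 25)*(6 - 5*(-11)) = -53*(6 + 55) = -53*61 = -3233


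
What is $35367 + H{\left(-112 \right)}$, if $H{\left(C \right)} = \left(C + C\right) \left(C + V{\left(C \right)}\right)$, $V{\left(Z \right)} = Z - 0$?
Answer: $85543$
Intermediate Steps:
$V{\left(Z \right)} = Z$ ($V{\left(Z \right)} = Z + 0 = Z$)
$H{\left(C \right)} = 4 C^{2}$ ($H{\left(C \right)} = \left(C + C\right) \left(C + C\right) = 2 C 2 C = 4 C^{2}$)
$35367 + H{\left(-112 \right)} = 35367 + 4 \left(-112\right)^{2} = 35367 + 4 \cdot 12544 = 35367 + 50176 = 85543$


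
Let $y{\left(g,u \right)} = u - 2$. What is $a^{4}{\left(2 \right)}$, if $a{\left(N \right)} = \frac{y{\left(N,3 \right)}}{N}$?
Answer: $\frac{1}{16} \approx 0.0625$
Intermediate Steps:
$y{\left(g,u \right)} = -2 + u$
$a{\left(N \right)} = \frac{1}{N}$ ($a{\left(N \right)} = \frac{-2 + 3}{N} = 1 \frac{1}{N} = \frac{1}{N}$)
$a^{4}{\left(2 \right)} = \left(\frac{1}{2}\right)^{4} = \frac{1}{16}$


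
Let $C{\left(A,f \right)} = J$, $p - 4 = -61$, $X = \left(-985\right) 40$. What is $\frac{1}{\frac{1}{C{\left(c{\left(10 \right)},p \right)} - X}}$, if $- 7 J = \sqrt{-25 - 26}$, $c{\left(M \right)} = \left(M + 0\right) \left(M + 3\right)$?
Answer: $39400 - \frac{i \sqrt{51}}{7} \approx 39400.0 - 1.0202 i$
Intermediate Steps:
$X = -39400$
$p = -57$ ($p = 4 - 61 = -57$)
$c{\left(M \right)} = M \left(3 + M\right)$
$J = - \frac{i \sqrt{51}}{7}$ ($J = - \frac{\sqrt{-25 - 26}}{7} = - \frac{\sqrt{-51}}{7} = - \frac{i \sqrt{51}}{7} \approx - 1.0202 i$)
$C{\left(A,f \right)} = - \frac{i \sqrt{51}}{7}$
$\frac{1}{\frac{1}{C{\left(c{\left(10 \right)},p \right)} - X}} = \frac{1}{\frac{1}{- \frac{i \sqrt{51}}{7} - -39400}} = \frac{1}{\frac{1}{- \frac{i \sqrt{51}}{7} + 39400}} = \frac{1}{\frac{1}{39400 - \frac{i \sqrt{51}}{7}}} = 39400 - \frac{i \sqrt{51}}{7}$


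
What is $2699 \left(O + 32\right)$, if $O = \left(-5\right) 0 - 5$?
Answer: $72873$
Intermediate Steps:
$O = -5$ ($O = 0 - 5 = -5$)
$2699 \left(O + 32\right) = 2699 \left(-5 + 32\right) = 2699 \cdot 27 = 72873$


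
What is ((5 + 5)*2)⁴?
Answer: 160000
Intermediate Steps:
((5 + 5)*2)⁴ = (10*2)⁴ = 20⁴ = 160000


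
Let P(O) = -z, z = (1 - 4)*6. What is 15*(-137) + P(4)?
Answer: -2037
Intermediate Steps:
z = -18 (z = -3*6 = -18)
P(O) = 18 (P(O) = -1*(-18) = 18)
15*(-137) + P(4) = 15*(-137) + 18 = -2055 + 18 = -2037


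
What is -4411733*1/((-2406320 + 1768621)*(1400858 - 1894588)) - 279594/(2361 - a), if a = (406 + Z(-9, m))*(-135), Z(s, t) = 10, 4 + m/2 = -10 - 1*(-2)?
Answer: -29343581418985091/6141800939655890 ≈ -4.7777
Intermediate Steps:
m = -24 (m = -8 + 2*(-10 - 1*(-2)) = -8 + 2*(-10 + 2) = -8 + 2*(-8) = -8 - 16 = -24)
a = -56160 (a = (406 + 10)*(-135) = 416*(-135) = -56160)
-4411733*1/((-2406320 + 1768621)*(1400858 - 1894588)) - 279594/(2361 - a) = -4411733*1/((-2406320 + 1768621)*(1400858 - 1894588)) - 279594/(2361 - 1*(-56160)) = -4411733/((-637699*(-493730))) - 279594/(2361 + 56160) = -4411733/314851127270 - 279594/58521 = -4411733*1/314851127270 - 279594*1/58521 = -4411733/314851127270 - 93198/19507 = -29343581418985091/6141800939655890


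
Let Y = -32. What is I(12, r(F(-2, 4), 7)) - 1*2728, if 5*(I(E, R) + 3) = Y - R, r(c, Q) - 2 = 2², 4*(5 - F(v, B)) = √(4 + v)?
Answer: -13693/5 ≈ -2738.6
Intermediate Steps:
F(v, B) = 5 - √(4 + v)/4
r(c, Q) = 6 (r(c, Q) = 2 + 2² = 2 + 4 = 6)
I(E, R) = -47/5 - R/5 (I(E, R) = -3 + (-32 - R)/5 = -3 + (-32/5 - R/5) = -47/5 - R/5)
I(12, r(F(-2, 4), 7)) - 1*2728 = (-47/5 - ⅕*6) - 1*2728 = (-47/5 - 6/5) - 2728 = -53/5 - 2728 = -13693/5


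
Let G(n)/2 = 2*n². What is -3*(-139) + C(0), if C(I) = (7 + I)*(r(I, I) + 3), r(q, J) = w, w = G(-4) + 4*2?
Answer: 942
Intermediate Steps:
G(n) = 4*n² (G(n) = 2*(2*n²) = 4*n²)
w = 72 (w = 4*(-4)² + 4*2 = 4*16 + 8 = 64 + 8 = 72)
r(q, J) = 72
C(I) = 525 + 75*I (C(I) = (7 + I)*(72 + 3) = (7 + I)*75 = 525 + 75*I)
-3*(-139) + C(0) = -3*(-139) + (525 + 75*0) = 417 + (525 + 0) = 417 + 525 = 942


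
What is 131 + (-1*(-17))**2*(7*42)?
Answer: 85097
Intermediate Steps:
131 + (-1*(-17))**2*(7*42) = 131 + 17**2*294 = 131 + 289*294 = 131 + 84966 = 85097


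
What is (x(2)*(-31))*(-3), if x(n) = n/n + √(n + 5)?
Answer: 93 + 93*√7 ≈ 339.05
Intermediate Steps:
x(n) = 1 + √(5 + n)
(x(2)*(-31))*(-3) = ((1 + √(5 + 2))*(-31))*(-3) = ((1 + √7)*(-31))*(-3) = (-31 - 31*√7)*(-3) = 93 + 93*√7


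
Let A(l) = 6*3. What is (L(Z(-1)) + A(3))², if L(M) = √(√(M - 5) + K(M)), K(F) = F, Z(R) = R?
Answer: (18 + √(-1 + I*√6))² ≈ 355.66 + 51.055*I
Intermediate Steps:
A(l) = 18
L(M) = √(M + √(-5 + M)) (L(M) = √(√(M - 5) + M) = √(√(-5 + M) + M) = √(M + √(-5 + M)))
(L(Z(-1)) + A(3))² = (√(-1 + √(-5 - 1)) + 18)² = (√(-1 + √(-6)) + 18)² = (√(-1 + I*√6) + 18)² = (18 + √(-1 + I*√6))²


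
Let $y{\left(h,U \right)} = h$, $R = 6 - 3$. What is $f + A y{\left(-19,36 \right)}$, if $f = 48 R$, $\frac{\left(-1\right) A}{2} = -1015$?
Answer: $-38426$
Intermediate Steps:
$A = 2030$ ($A = \left(-2\right) \left(-1015\right) = 2030$)
$R = 3$
$f = 144$ ($f = 48 \cdot 3 = 144$)
$f + A y{\left(-19,36 \right)} = 144 + 2030 \left(-19\right) = 144 - 38570 = -38426$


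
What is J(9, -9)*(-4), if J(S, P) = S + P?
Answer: 0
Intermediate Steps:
J(S, P) = P + S
J(9, -9)*(-4) = (-9 + 9)*(-4) = 0*(-4) = 0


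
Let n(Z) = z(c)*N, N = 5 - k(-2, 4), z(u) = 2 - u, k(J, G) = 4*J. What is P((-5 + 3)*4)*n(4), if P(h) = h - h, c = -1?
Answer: 0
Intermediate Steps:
P(h) = 0
N = 13 (N = 5 - 4*(-2) = 5 - 1*(-8) = 5 + 8 = 13)
n(Z) = 39 (n(Z) = (2 - 1*(-1))*13 = (2 + 1)*13 = 3*13 = 39)
P((-5 + 3)*4)*n(4) = 0*39 = 0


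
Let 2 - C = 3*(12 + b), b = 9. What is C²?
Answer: 3721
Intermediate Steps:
C = -61 (C = 2 - 3*(12 + 9) = 2 - 3*21 = 2 - 1*63 = 2 - 63 = -61)
C² = (-61)² = 3721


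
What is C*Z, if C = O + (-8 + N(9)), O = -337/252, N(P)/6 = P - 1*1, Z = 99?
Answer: 107173/28 ≈ 3827.6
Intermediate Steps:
N(P) = -6 + 6*P (N(P) = 6*(P - 1*1) = 6*(P - 1) = 6*(-1 + P) = -6 + 6*P)
O = -337/252 (O = -337*1/252 = -337/252 ≈ -1.3373)
C = 9743/252 (C = -337/252 + (-8 + (-6 + 6*9)) = -337/252 + (-8 + (-6 + 54)) = -337/252 + (-8 + 48) = -337/252 + 40 = 9743/252 ≈ 38.663)
C*Z = (9743/252)*99 = 107173/28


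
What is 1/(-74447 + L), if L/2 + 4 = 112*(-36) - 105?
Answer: -1/82729 ≈ -1.2088e-5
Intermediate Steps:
L = -8282 (L = -8 + 2*(112*(-36) - 105) = -8 + 2*(-4032 - 105) = -8 + 2*(-4137) = -8 - 8274 = -8282)
1/(-74447 + L) = 1/(-74447 - 8282) = 1/(-82729) = -1/82729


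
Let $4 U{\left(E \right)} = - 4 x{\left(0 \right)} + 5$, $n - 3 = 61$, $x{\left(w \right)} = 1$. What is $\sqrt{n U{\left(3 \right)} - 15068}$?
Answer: $2 i \sqrt{3763} \approx 122.69 i$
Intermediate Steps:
$n = 64$ ($n = 3 + 61 = 64$)
$U{\left(E \right)} = \frac{1}{4}$ ($U{\left(E \right)} = \frac{\left(-4\right) 1 + 5}{4} = \frac{-4 + 5}{4} = \frac{1}{4} \cdot 1 = \frac{1}{4}$)
$\sqrt{n U{\left(3 \right)} - 15068} = \sqrt{64 \cdot \frac{1}{4} - 15068} = \sqrt{16 - 15068} = \sqrt{-15052} = 2 i \sqrt{3763}$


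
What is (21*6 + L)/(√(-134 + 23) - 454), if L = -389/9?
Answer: -338230/1856043 - 745*I*√111/1856043 ≈ -0.18223 - 0.0042289*I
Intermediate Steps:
L = -389/9 (L = -389*⅑ = -389/9 ≈ -43.222)
(21*6 + L)/(√(-134 + 23) - 454) = (21*6 - 389/9)/(√(-134 + 23) - 454) = (126 - 389/9)/(√(-111) - 454) = 745/(9*(I*√111 - 454)) = 745/(9*(-454 + I*√111))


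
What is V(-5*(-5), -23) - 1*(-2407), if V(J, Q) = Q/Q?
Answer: 2408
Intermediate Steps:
V(J, Q) = 1
V(-5*(-5), -23) - 1*(-2407) = 1 - 1*(-2407) = 1 + 2407 = 2408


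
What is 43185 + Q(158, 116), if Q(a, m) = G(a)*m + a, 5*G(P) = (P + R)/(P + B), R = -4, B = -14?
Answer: 3903103/90 ≈ 43368.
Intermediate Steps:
G(P) = (-4 + P)/(5*(-14 + P)) (G(P) = ((P - 4)/(P - 14))/5 = ((-4 + P)/(-14 + P))/5 = (-4 + P)/(5*(-14 + P)))
Q(a, m) = a + m*(-4 + a)/(5*(-14 + a)) (Q(a, m) = ((-4 + a)/(5*(-14 + a)))*m + a = m*(-4 + a)/(5*(-14 + a)) + a = a + m*(-4 + a)/(5*(-14 + a)))
43185 + Q(158, 116) = 43185 + (158*(-14 + 158) + (⅕)*116*(-4 + 158))/(-14 + 158) = 43185 + (158*144 + (⅕)*116*154)/144 = 43185 + (22752 + 17864/5)/144 = 43185 + (1/144)*(131624/5) = 43185 + 16453/90 = 3903103/90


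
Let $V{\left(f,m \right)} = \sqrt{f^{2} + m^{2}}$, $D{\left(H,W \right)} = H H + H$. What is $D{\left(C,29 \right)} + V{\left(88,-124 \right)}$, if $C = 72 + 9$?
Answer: $6642 + 68 \sqrt{5} \approx 6794.1$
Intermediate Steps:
$C = 81$
$D{\left(H,W \right)} = H + H^{2}$ ($D{\left(H,W \right)} = H^{2} + H = H + H^{2}$)
$D{\left(C,29 \right)} + V{\left(88,-124 \right)} = 81 \left(1 + 81\right) + \sqrt{88^{2} + \left(-124\right)^{2}} = 81 \cdot 82 + \sqrt{7744 + 15376} = 6642 + \sqrt{23120} = 6642 + 68 \sqrt{5}$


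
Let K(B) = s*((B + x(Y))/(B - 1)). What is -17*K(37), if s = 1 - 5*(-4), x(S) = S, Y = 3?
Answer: -1190/3 ≈ -396.67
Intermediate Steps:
s = 21 (s = 1 + 20 = 21)
K(B) = 21*(3 + B)/(-1 + B) (K(B) = 21*((B + 3)/(B - 1)) = 21*((3 + B)/(-1 + B)) = 21*(3 + B)/(-1 + B))
-17*K(37) = -357*(3 + 37)/(-1 + 37) = -357*40/36 = -17*70/3 = -1190/3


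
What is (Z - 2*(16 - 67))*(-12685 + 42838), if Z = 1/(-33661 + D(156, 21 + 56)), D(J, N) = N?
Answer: 103291121751/33584 ≈ 3.0756e+6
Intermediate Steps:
Z = -1/33584 (Z = 1/(-33661 + (21 + 56)) = 1/(-33661 + 77) = 1/(-33584) = -1/33584 ≈ -2.9776e-5)
(Z - 2*(16 - 67))*(-12685 + 42838) = (-1/33584 - 2*(16 - 67))*(-12685 + 42838) = (-1/33584 - 2*(-51))*30153 = (-1/33584 + 102)*30153 = (3425567/33584)*30153 = 103291121751/33584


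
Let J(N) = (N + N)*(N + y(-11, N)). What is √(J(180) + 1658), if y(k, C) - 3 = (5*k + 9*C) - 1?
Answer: √630578 ≈ 794.09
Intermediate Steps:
y(k, C) = 2 + 5*k + 9*C (y(k, C) = 3 + ((5*k + 9*C) - 1) = 3 + (-1 + 5*k + 9*C) = 2 + 5*k + 9*C)
J(N) = 2*N*(-53 + 10*N) (J(N) = (N + N)*(N + (2 + 5*(-11) + 9*N)) = (2*N)*(N + (2 - 55 + 9*N)) = (2*N)*(N + (-53 + 9*N)) = (2*N)*(-53 + 10*N) = 2*N*(-53 + 10*N))
√(J(180) + 1658) = √(2*180*(-53 + 10*180) + 1658) = √(2*180*(-53 + 1800) + 1658) = √(2*180*1747 + 1658) = √(628920 + 1658) = √630578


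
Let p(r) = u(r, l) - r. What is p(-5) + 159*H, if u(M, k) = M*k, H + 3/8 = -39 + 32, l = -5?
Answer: -9141/8 ≈ -1142.6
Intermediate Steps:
H = -59/8 (H = -3/8 + (-39 + 32) = -3/8 - 7 = -59/8 ≈ -7.3750)
p(r) = -6*r (p(r) = r*(-5) - r = -5*r - r = -6*r)
p(-5) + 159*H = -6*(-5) + 159*(-59/8) = 30 - 9381/8 = -9141/8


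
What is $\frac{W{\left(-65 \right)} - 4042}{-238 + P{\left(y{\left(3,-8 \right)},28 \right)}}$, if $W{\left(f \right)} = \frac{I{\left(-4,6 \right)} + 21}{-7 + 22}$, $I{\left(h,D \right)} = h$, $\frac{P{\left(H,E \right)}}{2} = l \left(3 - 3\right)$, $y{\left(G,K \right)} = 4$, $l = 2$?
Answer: $\frac{8659}{510} \approx 16.978$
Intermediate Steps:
$P{\left(H,E \right)} = 0$ ($P{\left(H,E \right)} = 2 \cdot 2 \left(3 - 3\right) = 2 \cdot 2 \cdot 0 = 2 \cdot 0 = 0$)
$W{\left(f \right)} = \frac{17}{15}$ ($W{\left(f \right)} = \frac{-4 + 21}{-7 + 22} = \frac{17}{15}$)
$\frac{W{\left(-65 \right)} - 4042}{-238 + P{\left(y{\left(3,-8 \right)},28 \right)}} = \frac{\frac{17}{15} - 4042}{-238 + 0} = - \frac{60613}{15 \left(-238\right)} = \left(- \frac{60613}{15}\right) \left(- \frac{1}{238}\right) = \frac{8659}{510}$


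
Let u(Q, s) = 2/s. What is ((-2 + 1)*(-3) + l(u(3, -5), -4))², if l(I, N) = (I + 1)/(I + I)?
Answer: 81/16 ≈ 5.0625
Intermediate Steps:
l(I, N) = (1 + I)/(2*I) (l(I, N) = (1 + I)/((2*I)) = (1 + I)*(1/(2*I)) = (1 + I)/(2*I))
((-2 + 1)*(-3) + l(u(3, -5), -4))² = ((-2 + 1)*(-3) + (1 + 2/(-5))/(2*((2/(-5)))))² = (-1*(-3) + (1 + 2*(-⅕))/(2*((2*(-⅕)))))² = (3 + (1 - ⅖)/(2*(-⅖)))² = (3 + (½)*(-5/2)*(⅗))² = (3 - ¾)² = (9/4)² = 81/16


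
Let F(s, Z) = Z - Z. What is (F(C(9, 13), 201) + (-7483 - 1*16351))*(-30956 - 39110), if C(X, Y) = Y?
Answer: 1669953044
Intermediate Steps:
F(s, Z) = 0
(F(C(9, 13), 201) + (-7483 - 1*16351))*(-30956 - 39110) = (0 + (-7483 - 1*16351))*(-30956 - 39110) = (0 + (-7483 - 16351))*(-70066) = (0 - 23834)*(-70066) = -23834*(-70066) = 1669953044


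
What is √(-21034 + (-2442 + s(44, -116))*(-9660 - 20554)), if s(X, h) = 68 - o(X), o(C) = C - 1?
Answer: 2*√18251551 ≈ 8544.4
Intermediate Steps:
o(C) = -1 + C
s(X, h) = 69 - X (s(X, h) = 68 - (-1 + X) = 68 + (1 - X) = 69 - X)
√(-21034 + (-2442 + s(44, -116))*(-9660 - 20554)) = √(-21034 + (-2442 + (69 - 1*44))*(-9660 - 20554)) = √(-21034 + (-2442 + (69 - 44))*(-30214)) = √(-21034 + (-2442 + 25)*(-30214)) = √(-21034 - 2417*(-30214)) = √(-21034 + 73027238) = √73006204 = 2*√18251551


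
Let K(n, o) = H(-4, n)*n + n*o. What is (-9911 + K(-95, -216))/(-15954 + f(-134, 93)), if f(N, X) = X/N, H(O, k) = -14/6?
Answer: -4353928/6413787 ≈ -0.67884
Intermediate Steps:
H(O, k) = -7/3 (H(O, k) = -14/6 = -1*7/3 = -7/3)
K(n, o) = -7*n/3 + n*o
(-9911 + K(-95, -216))/(-15954 + f(-134, 93)) = (-9911 + (⅓)*(-95)*(-7 + 3*(-216)))/(-15954 + 93/(-134)) = (-9911 + (⅓)*(-95)*(-7 - 648))/(-15954 + 93*(-1/134)) = (-9911 + (⅓)*(-95)*(-655))/(-15954 - 93/134) = (-9911 + 62225/3)/(-2137929/134) = (32492/3)*(-134/2137929) = -4353928/6413787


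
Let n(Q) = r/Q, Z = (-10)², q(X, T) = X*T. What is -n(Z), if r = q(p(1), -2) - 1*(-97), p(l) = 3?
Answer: -91/100 ≈ -0.91000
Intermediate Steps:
q(X, T) = T*X
Z = 100
r = 91 (r = -2*3 - 1*(-97) = -6 + 97 = 91)
n(Q) = 91/Q
-n(Z) = -91/100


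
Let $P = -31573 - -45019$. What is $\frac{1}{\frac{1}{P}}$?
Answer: $13446$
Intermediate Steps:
$P = 13446$ ($P = -31573 + 45019 = 13446$)
$\frac{1}{\frac{1}{P}} = \frac{1}{\frac{1}{13446}} = 13446$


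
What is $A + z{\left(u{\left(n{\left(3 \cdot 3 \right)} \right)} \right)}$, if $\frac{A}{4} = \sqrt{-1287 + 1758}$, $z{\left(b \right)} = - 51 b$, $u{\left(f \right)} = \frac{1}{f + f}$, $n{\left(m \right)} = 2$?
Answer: $- \frac{51}{4} + 4 \sqrt{471} \approx 74.06$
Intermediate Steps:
$u{\left(f \right)} = \frac{1}{2 f}$
$A = 4 \sqrt{471}$ ($A = 4 \sqrt{-1287 + 1758} = 4 \sqrt{471} \approx 86.81$)
$A + z{\left(u{\left(n{\left(3 \cdot 3 \right)} \right)} \right)} = 4 \sqrt{471} - 51 \frac{1}{2 \cdot 2} = 4 \sqrt{471} - 51 \cdot \frac{1}{2} \cdot \frac{1}{2} = 4 \sqrt{471} - \frac{51}{4} = - \frac{51}{4} + 4 \sqrt{471}$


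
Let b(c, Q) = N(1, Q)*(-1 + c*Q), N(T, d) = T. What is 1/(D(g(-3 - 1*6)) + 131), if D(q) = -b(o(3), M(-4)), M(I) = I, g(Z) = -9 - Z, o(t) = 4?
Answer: 1/148 ≈ 0.0067568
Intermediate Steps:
b(c, Q) = -1 + Q*c (b(c, Q) = 1*(-1 + c*Q) = 1*(-1 + Q*c) = -1 + Q*c)
D(q) = 17 (D(q) = -(-1 - 4*4) = -(-1 - 16) = -1*(-17) = 17)
1/(D(g(-3 - 1*6)) + 131) = 1/(17 + 131) = 1/148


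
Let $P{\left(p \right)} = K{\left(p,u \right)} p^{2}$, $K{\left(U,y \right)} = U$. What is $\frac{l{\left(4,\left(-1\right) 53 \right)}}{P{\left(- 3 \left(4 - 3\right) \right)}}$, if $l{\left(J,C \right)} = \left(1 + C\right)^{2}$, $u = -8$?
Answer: $- \frac{2704}{27} \approx -100.15$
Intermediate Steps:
$P{\left(p \right)} = p^{3}$ ($P{\left(p \right)} = p p^{2} = p^{3}$)
$\frac{l{\left(4,\left(-1\right) 53 \right)}}{P{\left(- 3 \left(4 - 3\right) \right)}} = \frac{\left(1 - 53\right)^{2}}{\left(- 3 \left(4 - 3\right)\right)^{3}} = \frac{\left(1 - 53\right)^{2}}{\left(\left(-3\right) 1\right)^{3}} = \frac{\left(-52\right)^{2}}{\left(-3\right)^{3}} = \frac{2704}{-27} = 2704 \left(- \frac{1}{27}\right) = - \frac{2704}{27}$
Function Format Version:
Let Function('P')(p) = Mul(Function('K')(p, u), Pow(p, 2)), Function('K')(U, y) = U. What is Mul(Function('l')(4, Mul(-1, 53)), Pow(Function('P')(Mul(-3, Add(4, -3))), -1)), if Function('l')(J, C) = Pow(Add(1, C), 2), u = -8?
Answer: Rational(-2704, 27) ≈ -100.15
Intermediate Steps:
Function('P')(p) = Pow(p, 3) (Function('P')(p) = Mul(p, Pow(p, 2)) = Pow(p, 3))
Mul(Function('l')(4, Mul(-1, 53)), Pow(Function('P')(Mul(-3, Add(4, -3))), -1)) = Mul(Pow(Add(1, Mul(-1, 53)), 2), Pow(Pow(Mul(-3, Add(4, -3)), 3), -1)) = Mul(Pow(Add(1, -53), 2), Pow(Pow(Mul(-3, 1), 3), -1)) = Mul(Pow(-52, 2), Pow(Pow(-3, 3), -1)) = Mul(2704, Pow(-27, -1)) = Mul(2704, Rational(-1, 27)) = Rational(-2704, 27)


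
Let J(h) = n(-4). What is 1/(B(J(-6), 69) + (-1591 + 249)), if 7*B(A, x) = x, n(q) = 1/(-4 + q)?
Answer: -7/9325 ≈ -0.00075067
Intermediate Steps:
J(h) = -⅛ (J(h) = 1/(-4 - 4) = 1/(-8) = -⅛)
B(A, x) = x/7
1/(B(J(-6), 69) + (-1591 + 249)) = 1/((⅐)*69 + (-1591 + 249)) = 1/(69/7 - 1342) = 1/(-9325/7) = -7/9325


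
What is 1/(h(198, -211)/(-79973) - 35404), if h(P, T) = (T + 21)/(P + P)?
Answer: -15834654/560610090121 ≈ -2.8245e-5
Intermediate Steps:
h(P, T) = (21 + T)/(2*P) (h(P, T) = (21 + T)/((2*P)) = (21 + T)*(1/(2*P)) = (21 + T)/(2*P))
1/(h(198, -211)/(-79973) - 35404) = 1/(((1/2)*(21 - 211)/198)/(-79973) - 35404) = 1/(((1/2)*(1/198)*(-190))*(-1/79973) - 35404) = 1/(-95/198*(-1/79973) - 35404) = 1/(95/15834654 - 35404) = 1/(-560610090121/15834654) = -15834654/560610090121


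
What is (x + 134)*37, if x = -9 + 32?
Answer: 5809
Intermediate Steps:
x = 23
(x + 134)*37 = (23 + 134)*37 = 157*37 = 5809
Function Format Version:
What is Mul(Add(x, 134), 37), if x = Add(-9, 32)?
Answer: 5809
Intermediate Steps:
x = 23
Mul(Add(x, 134), 37) = Mul(Add(23, 134), 37) = Mul(157, 37) = 5809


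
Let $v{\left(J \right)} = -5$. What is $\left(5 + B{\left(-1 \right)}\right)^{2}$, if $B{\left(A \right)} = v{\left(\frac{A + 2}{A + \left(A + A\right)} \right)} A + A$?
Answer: $81$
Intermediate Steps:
$B{\left(A \right)} = - 4 A$ ($B{\left(A \right)} = - 5 A + A = - 4 A$)
$\left(5 + B{\left(-1 \right)}\right)^{2} = \left(5 - -4\right)^{2} = \left(5 + 4\right)^{2} = 9^{2} = 81$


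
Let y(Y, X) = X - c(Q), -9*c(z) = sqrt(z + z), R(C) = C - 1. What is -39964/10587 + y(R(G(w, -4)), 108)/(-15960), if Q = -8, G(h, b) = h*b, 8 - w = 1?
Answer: -53247403/14080710 - I/35910 ≈ -3.7816 - 2.7847e-5*I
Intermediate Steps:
w = 7 (w = 8 - 1*1 = 8 - 1 = 7)
G(h, b) = b*h
R(C) = -1 + C
c(z) = -sqrt(2)*sqrt(z)/9 (c(z) = -sqrt(z + z)/9 = -sqrt(2)*sqrt(z)/9)
y(Y, X) = X + 4*I/9 (y(Y, X) = X - (-1)*sqrt(2)*sqrt(-8)/9 = X - (-1)*sqrt(2)*2*I*sqrt(2)/9 = X - (-4)*I/9 = X + 4*I/9)
-39964/10587 + y(R(G(w, -4)), 108)/(-15960) = -39964/10587 + (108 + 4*I/9)/(-15960) = -39964*1/10587 + (108 + 4*I/9)*(-1/15960) = -39964/10587 + (-9/1330 - I/35910) = -53247403/14080710 - I/35910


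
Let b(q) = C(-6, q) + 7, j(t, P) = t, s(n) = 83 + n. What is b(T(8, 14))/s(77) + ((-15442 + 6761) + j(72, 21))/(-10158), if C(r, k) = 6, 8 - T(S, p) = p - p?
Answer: 754747/812640 ≈ 0.92876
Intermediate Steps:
T(S, p) = 8 (T(S, p) = 8 - (p - p) = 8 - 1*0 = 8 + 0 = 8)
b(q) = 13 (b(q) = 6 + 7 = 13)
b(T(8, 14))/s(77) + ((-15442 + 6761) + j(72, 21))/(-10158) = 13/(83 + 77) + ((-15442 + 6761) + 72)/(-10158) = 13/160 + (-8681 + 72)*(-1/10158) = 13*(1/160) - 8609*(-1/10158) = 13/160 + 8609/10158 = 754747/812640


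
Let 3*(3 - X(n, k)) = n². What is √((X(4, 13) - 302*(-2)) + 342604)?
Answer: √3088851/3 ≈ 585.84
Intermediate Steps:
X(n, k) = 3 - n²/3
√((X(4, 13) - 302*(-2)) + 342604) = √(((3 - ⅓*4²) - 302*(-2)) + 342604) = √(((3 - ⅓*16) + 604) + 342604) = √(((3 - 16/3) + 604) + 342604) = √((-7/3 + 604) + 342604) = √(1805/3 + 342604) = √(1029617/3) = √3088851/3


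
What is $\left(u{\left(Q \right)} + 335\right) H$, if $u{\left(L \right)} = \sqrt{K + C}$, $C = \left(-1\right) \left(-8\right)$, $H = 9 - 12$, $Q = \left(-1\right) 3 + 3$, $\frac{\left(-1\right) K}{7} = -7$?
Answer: $-1005 - 3 \sqrt{57} \approx -1027.7$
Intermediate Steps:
$K = 49$ ($K = \left(-7\right) \left(-7\right) = 49$)
$Q = 0$ ($Q = -3 + 3 = 0$)
$H = -3$ ($H = 9 - 12 = -3$)
$C = 8$
$u{\left(L \right)} = \sqrt{57}$ ($u{\left(L \right)} = \sqrt{49 + 8} = \sqrt{57}$)
$\left(u{\left(Q \right)} + 335\right) H = \left(\sqrt{57} + 335\right) \left(-3\right) = \left(335 + \sqrt{57}\right) \left(-3\right) = -1005 - 3 \sqrt{57}$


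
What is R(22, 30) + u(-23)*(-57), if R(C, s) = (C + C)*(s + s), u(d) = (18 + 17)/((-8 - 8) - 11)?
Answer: 24425/9 ≈ 2713.9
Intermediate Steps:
u(d) = -35/27 (u(d) = 35/(-16 - 11) = 35/(-27) = 35*(-1/27) = -35/27)
R(C, s) = 4*C*s (R(C, s) = (2*C)*(2*s) = 4*C*s)
R(22, 30) + u(-23)*(-57) = 4*22*30 - 35/27*(-57) = 2640 + 665/9 = 24425/9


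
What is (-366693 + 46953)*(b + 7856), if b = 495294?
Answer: -160877181000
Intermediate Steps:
(-366693 + 46953)*(b + 7856) = (-366693 + 46953)*(495294 + 7856) = -319740*503150 = -160877181000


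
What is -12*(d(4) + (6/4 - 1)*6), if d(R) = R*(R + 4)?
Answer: -420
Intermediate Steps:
d(R) = R*(4 + R)
-12*(d(4) + (6/4 - 1)*6) = -12*(4*(4 + 4) + (6/4 - 1)*6) = -12*(4*8 + (6*(¼) - 1)*6) = -12*(32 + (3/2 - 1)*6) = -12*(32 + (½)*6) = -12*(32 + 3) = -12*35 = -420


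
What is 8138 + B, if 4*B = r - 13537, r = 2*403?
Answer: 19821/4 ≈ 4955.3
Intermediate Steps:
r = 806
B = -12731/4 (B = (806 - 13537)/4 = (¼)*(-12731) = -12731/4 ≈ -3182.8)
8138 + B = 8138 - 12731/4 = 19821/4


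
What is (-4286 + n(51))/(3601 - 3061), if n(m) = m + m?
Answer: -1046/135 ≈ -7.7481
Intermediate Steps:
n(m) = 2*m
(-4286 + n(51))/(3601 - 3061) = (-4286 + 2*51)/(3601 - 3061) = (-4286 + 102)/540 = -4184*1/540 = -1046/135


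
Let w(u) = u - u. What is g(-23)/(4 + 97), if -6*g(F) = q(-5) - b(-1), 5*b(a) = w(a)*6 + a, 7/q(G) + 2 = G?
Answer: 2/1515 ≈ 0.0013201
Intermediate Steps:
w(u) = 0
q(G) = 7/(-2 + G)
b(a) = a/5 (b(a) = (0*6 + a)/5 = (0 + a)/5 = a/5)
g(F) = 2/15 (g(F) = -(7/(-2 - 5) - (-1)/5)/6 = -(7/(-7) - 1*(-⅕))/6 = -(7*(-⅐) + ⅕)/6 = -(-1 + ⅕)/6 = -⅙*(-⅘) = 2/15)
g(-23)/(4 + 97) = 2/(15*(4 + 97)) = (2/15)/101 = (2/15)*(1/101) = 2/1515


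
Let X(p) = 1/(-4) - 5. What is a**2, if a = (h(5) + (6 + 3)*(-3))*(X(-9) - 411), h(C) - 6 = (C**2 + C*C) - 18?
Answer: 335439225/16 ≈ 2.0965e+7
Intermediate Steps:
X(p) = -21/4 (X(p) = -1/4 - 5 = -21/4)
h(C) = -12 + 2*C**2 (h(C) = 6 + ((C**2 + C*C) - 18) = 6 + ((C**2 + C**2) - 18) = 6 + (2*C**2 - 18) = 6 + (-18 + 2*C**2) = -12 + 2*C**2)
a = -18315/4 (a = ((-12 + 2*5**2) + (6 + 3)*(-3))*(-21/4 - 411) = ((-12 + 2*25) + 9*(-3))*(-1665/4) = ((-12 + 50) - 27)*(-1665/4) = (38 - 27)*(-1665/4) = 11*(-1665/4) = -18315/4 ≈ -4578.8)
a**2 = (-18315/4)**2 = 335439225/16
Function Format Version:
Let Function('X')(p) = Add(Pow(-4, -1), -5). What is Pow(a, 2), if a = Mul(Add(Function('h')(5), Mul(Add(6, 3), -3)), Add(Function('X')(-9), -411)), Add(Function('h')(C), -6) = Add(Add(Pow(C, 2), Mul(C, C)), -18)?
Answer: Rational(335439225, 16) ≈ 2.0965e+7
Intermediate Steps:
Function('X')(p) = Rational(-21, 4) (Function('X')(p) = Add(Rational(-1, 4), -5) = Rational(-21, 4))
Function('h')(C) = Add(-12, Mul(2, Pow(C, 2))) (Function('h')(C) = Add(6, Add(Add(Pow(C, 2), Mul(C, C)), -18)) = Add(6, Add(Add(Pow(C, 2), Pow(C, 2)), -18)) = Add(6, Add(Mul(2, Pow(C, 2)), -18)) = Add(6, Add(-18, Mul(2, Pow(C, 2)))) = Add(-12, Mul(2, Pow(C, 2))))
a = Rational(-18315, 4) (a = Mul(Add(Add(-12, Mul(2, Pow(5, 2))), Mul(Add(6, 3), -3)), Add(Rational(-21, 4), -411)) = Mul(Add(Add(-12, Mul(2, 25)), Mul(9, -3)), Rational(-1665, 4)) = Mul(Add(Add(-12, 50), -27), Rational(-1665, 4)) = Mul(Add(38, -27), Rational(-1665, 4)) = Mul(11, Rational(-1665, 4)) = Rational(-18315, 4) ≈ -4578.8)
Pow(a, 2) = Pow(Rational(-18315, 4), 2) = Rational(335439225, 16)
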